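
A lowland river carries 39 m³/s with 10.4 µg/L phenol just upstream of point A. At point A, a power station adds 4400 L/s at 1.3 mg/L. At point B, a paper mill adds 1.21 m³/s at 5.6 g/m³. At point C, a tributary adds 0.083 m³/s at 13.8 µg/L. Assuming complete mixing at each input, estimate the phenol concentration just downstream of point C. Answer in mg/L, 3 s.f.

0.289 mg/L

10.4 µg/L = 0.0104 mg/L.
4400 L/s = 4.4 m³/s.
After input A: C = (39·0.0104 + 4.4·1.3) / 43.4 = 0.1411 mg/L.
After input B: C = (43.4·0.1411 + 1.21·5.6) / 44.61 = 0.2892 mg/L.
13.8 µg/L = 0.0138 mg/L.
After input C: C = (44.61·0.2892 + 0.083·0.0138) / 44.69 = 0.2887 mg/L.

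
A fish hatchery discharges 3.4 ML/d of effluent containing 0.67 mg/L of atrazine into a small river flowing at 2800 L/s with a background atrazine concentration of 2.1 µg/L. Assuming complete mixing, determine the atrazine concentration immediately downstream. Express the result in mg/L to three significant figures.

3.4 ML/d = 0.03935 m³/s.
2800 L/s = 2.8 m³/s.
2.1 µg/L = 0.0021 mg/L.
By mass balance at complete mixing, C = (0.03935·0.67 + 2.8·0.0021) / (0.03935 + 2.8) = 0.03225/2.839 = 0.01136 mg/L.

0.0114 mg/L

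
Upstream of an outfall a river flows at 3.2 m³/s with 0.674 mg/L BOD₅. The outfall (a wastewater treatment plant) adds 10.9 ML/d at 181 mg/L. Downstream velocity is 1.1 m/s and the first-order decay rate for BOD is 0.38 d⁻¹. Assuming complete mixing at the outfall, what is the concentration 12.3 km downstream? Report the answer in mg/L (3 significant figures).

10.9 ML/d = 0.1262 m³/s.
After complete mixing, C₀ = (0.1262·181 + 3.2·0.674) / 3.326 = 7.514 mg/L.
Travel time t = 1.23e+04 m / 1.1 m/s = 1.118e+04 s = 0.1294 d.
C = 7.514·exp(−0.38·0.1294) = 7.514·0.952 = 7.153 mg/L.

7.15 mg/L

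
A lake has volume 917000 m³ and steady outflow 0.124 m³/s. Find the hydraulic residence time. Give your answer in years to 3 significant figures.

0.234 yr

Q = 0.124 m³/s × 3.156e+07 s/yr = 3.913e+06 m³/yr.
Hydraulic residence time τ = V/Q = 917000/3.913e+06 = 0.2343 yr.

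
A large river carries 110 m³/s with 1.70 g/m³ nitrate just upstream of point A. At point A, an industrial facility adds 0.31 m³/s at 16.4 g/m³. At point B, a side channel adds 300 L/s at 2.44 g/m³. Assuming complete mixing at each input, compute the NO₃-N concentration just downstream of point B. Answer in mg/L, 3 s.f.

After input A: C = (110·1.7 + 0.31·16.4) / 110.3 = 1.741 mg/L.
300 L/s = 0.3 m³/s.
After input B: C = (110.3·1.741 + 0.3·2.44) / 110.6 = 1.743 mg/L.

1.74 mg/L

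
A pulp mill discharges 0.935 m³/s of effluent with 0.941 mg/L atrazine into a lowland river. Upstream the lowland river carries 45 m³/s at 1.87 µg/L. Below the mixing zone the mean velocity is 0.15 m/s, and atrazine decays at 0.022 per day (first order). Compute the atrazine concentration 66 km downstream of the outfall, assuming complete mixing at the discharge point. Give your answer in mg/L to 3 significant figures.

1.87 µg/L = 0.00187 mg/L.
After complete mixing, C₀ = (0.935·0.941 + 45·0.00187) / 45.94 = 0.02099 mg/L.
Travel time t = 6.6e+04 m / 0.15 m/s = 4.4e+05 s = 5.093 d.
C = 0.02099·exp(−0.022·5.093) = 0.02099·0.894 = 0.01876 mg/L.

0.0188 mg/L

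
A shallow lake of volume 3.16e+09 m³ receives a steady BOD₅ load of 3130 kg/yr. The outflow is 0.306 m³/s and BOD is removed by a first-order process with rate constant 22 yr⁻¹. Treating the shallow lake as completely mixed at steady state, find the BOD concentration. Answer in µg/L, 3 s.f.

Outflow Q = 0.306 m³/s × 3.156e+07 s/yr = 9.657e+06 m³/yr.
Steady-state CSTR mass balance: W = Q·C + k·V·C, so C = W/(Q + kV).
Q + kV = 9.657e+06 + 22·3.16e+09 = 6.953e+10 m³/yr.
C = 3130/6.953e+10 = 4.502e-08 kg/m³ = 4.502e-05 mg/L = 0.04502 µg/L.

0.0450 µg/L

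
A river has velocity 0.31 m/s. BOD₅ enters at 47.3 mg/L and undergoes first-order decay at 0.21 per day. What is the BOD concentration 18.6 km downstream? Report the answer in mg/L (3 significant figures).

40.9 mg/L

Travel time t = 18.6 km / 0.31 m/s = 1.86e+04/0.31 = 6e+04 s = 0.6944 d.
First-order decay: C = 47.3·exp(−0.21·0.6944) = 47.3·0.8643 = 40.88 mg/L.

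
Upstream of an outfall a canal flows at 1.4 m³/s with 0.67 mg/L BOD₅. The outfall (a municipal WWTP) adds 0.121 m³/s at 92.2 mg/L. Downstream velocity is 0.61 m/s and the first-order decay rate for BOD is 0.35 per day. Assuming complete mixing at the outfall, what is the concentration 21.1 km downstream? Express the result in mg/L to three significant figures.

After complete mixing, C₀ = (0.121·92.2 + 1.4·0.67) / 1.521 = 7.951 mg/L.
Travel time t = 2.11e+04 m / 0.61 m/s = 3.459e+04 s = 0.4003 d.
C = 7.951·exp(−0.35·0.4003) = 7.951·0.8693 = 6.912 mg/L.

6.91 mg/L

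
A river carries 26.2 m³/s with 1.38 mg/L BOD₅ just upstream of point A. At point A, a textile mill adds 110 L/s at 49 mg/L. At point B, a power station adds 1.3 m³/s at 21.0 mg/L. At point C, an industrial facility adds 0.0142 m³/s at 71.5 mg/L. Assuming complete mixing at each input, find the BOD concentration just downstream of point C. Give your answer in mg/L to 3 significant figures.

2.53 mg/L

110 L/s = 0.11 m³/s.
After input A: C = (26.2·1.38 + 0.11·49) / 26.31 = 1.579 mg/L.
After input B: C = (26.31·1.579 + 1.3·21) / 27.61 = 2.494 mg/L.
After input C: C = (27.61·2.494 + 0.0142·71.5) / 27.62 = 2.529 mg/L.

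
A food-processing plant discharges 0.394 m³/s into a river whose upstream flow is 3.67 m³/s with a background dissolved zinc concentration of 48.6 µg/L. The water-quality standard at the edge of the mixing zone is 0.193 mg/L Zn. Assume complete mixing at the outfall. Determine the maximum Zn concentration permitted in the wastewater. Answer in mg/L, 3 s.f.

48.6 µg/L = 0.0486 mg/L.
Mass balance: 0.193·4.064 = 0.394·Cₑ + 3.67·0.0486.
Cₑ = (0.7844 − 0.1784) / 0.394 = 1.538 mg/L.

1.54 mg/L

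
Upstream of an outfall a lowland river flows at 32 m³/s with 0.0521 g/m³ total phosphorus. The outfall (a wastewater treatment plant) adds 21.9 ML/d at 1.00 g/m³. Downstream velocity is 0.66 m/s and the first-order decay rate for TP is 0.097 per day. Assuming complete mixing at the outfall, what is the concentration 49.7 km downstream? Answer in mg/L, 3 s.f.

21.9 ML/d = 0.2535 m³/s.
After complete mixing, C₀ = (0.2535·1 + 32·0.0521) / 32.25 = 0.05955 mg/L.
Travel time t = 4.97e+04 m / 0.66 m/s = 7.53e+04 s = 0.8716 d.
C = 0.05955·exp(−0.097·0.8716) = 0.05955·0.9189 = 0.05472 mg/L.

0.0547 mg/L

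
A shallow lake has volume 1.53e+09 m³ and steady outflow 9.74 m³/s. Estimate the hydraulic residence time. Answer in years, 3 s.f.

Q = 9.74 m³/s × 3.156e+07 s/yr = 3.074e+08 m³/yr.
Hydraulic residence time τ = V/Q = 1.53e+09/3.074e+08 = 4.978 yr.

4.98 yr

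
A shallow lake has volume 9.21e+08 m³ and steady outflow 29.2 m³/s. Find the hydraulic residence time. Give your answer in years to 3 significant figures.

Q = 29.2 m³/s × 3.156e+07 s/yr = 9.215e+08 m³/yr.
Hydraulic residence time τ = V/Q = 9.21e+08/9.215e+08 = 0.9995 yr.

0.999 yr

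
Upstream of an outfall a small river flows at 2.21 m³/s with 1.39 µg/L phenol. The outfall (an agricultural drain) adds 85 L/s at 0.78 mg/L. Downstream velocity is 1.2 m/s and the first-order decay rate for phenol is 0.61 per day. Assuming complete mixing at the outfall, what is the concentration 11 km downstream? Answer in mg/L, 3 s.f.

85 L/s = 0.085 m³/s.
1.39 µg/L = 0.00139 mg/L.
After complete mixing, C₀ = (0.085·0.78 + 2.21·0.00139) / 2.295 = 0.03023 mg/L.
Travel time t = 1.1e+04 m / 1.2 m/s = 9167 s = 0.1061 d.
C = 0.03023·exp(−0.61·0.1061) = 0.03023·0.9373 = 0.02833 mg/L.

0.0283 mg/L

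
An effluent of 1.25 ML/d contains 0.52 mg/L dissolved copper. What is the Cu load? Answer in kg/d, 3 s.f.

0.650 kg/d

1.25 ML/d = 0.01447 m³/s.
Mass flux = Q·C = 0.01447 m³/s × 0.52 g/m³ = 0.007523 g/s.
= 0.007523 g/s × 86.4 = 0.65 kg/d.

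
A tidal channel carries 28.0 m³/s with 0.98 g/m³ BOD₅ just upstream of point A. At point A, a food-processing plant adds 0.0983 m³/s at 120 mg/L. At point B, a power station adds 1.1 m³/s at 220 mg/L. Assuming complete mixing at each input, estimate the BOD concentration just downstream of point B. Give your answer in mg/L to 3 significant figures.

9.63 mg/L

After input A: C = (28·0.98 + 0.0983·120) / 28.1 = 1.396 mg/L.
After input B: C = (28.1·1.396 + 1.1·220) / 29.2 = 9.632 mg/L.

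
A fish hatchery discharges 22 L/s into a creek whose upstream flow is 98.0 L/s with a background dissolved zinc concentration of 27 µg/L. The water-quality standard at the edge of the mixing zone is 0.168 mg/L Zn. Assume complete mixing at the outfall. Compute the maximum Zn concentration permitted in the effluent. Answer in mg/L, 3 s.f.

0.796 mg/L

22 L/s = 0.022 m³/s.
98.0 L/s = 0.098 m³/s.
27 µg/L = 0.027 mg/L.
Mass balance: 0.168·0.12 = 0.022·Cₑ + 0.098·0.027.
Cₑ = (0.02016 − 0.002646) / 0.022 = 0.7961 mg/L.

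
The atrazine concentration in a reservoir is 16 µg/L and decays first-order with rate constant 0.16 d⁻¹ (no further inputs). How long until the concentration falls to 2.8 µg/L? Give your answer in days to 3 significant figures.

t = ln(C₀/C)/k = ln(16/2.8)/0.16 = 1.743/0.16 = 10.89 d.

10.9 d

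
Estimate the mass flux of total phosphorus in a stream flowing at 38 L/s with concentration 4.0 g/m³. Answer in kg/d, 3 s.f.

38 L/s = 0.038 m³/s.
Mass flux = Q·C = 0.038 m³/s × 4 g/m³ = 0.152 g/s.
= 0.152 g/s × 86.4 = 13.13 kg/d.

13.1 kg/d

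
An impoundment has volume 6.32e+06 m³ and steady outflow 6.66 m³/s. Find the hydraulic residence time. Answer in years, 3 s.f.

0.0301 yr

Q = 6.66 m³/s × 3.156e+07 s/yr = 2.102e+08 m³/yr.
Hydraulic residence time τ = V/Q = 6.32e+06/2.102e+08 = 0.03007 yr.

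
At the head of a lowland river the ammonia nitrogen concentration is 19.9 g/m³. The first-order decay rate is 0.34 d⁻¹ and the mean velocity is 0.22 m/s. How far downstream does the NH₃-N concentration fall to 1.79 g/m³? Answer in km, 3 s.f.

135 km

From C = C₀·e^(−kt), t = ln(C₀/C)/k = ln(19.9/1.79)/0.34 = 2.409/0.34 = 7.084 d.
Distance = v·t = 0.22 m/s × 6.12e+05 s = 1.346e+05 m = 134.6 km.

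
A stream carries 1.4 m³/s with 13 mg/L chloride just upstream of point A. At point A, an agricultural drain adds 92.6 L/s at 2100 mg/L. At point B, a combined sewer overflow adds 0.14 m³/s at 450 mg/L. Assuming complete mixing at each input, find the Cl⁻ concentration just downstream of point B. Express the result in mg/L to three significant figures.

169 mg/L

92.6 L/s = 0.0926 m³/s.
After input A: C = (1.4·13 + 0.0926·2100) / 1.493 = 142.5 mg/L.
After input B: C = (1.493·142.5 + 0.14·450) / 1.633 = 168.8 mg/L.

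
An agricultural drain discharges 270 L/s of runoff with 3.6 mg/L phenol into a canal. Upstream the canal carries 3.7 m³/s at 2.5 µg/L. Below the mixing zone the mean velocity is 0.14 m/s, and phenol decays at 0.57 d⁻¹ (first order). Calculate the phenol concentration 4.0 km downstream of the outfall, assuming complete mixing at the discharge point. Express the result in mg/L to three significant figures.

270 L/s = 0.27 m³/s.
2.5 µg/L = 0.0025 mg/L.
After complete mixing, C₀ = (0.27·3.6 + 3.7·0.0025) / 3.97 = 0.2472 mg/L.
Travel time t = 4000 m / 0.14 m/s = 2.857e+04 s = 0.3307 d.
C = 0.2472·exp(−0.57·0.3307) = 0.2472·0.8282 = 0.2047 mg/L.

0.205 mg/L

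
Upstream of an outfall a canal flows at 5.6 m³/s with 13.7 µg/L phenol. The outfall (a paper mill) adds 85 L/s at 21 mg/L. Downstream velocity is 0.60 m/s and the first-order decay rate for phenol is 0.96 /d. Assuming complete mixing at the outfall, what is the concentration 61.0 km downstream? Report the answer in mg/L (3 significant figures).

0.106 mg/L

85 L/s = 0.085 m³/s.
13.7 µg/L = 0.0137 mg/L.
After complete mixing, C₀ = (0.085·21 + 5.6·0.0137) / 5.685 = 0.3275 mg/L.
Travel time t = 6.1e+04 m / 0.60 m/s = 1.017e+05 s = 1.177 d.
C = 0.3275·exp(−0.96·1.177) = 0.3275·0.3232 = 0.1058 mg/L.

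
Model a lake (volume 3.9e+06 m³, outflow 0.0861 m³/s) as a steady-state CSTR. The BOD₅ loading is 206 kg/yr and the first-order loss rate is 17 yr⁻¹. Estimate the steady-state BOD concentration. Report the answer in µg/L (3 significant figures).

Outflow Q = 0.0861 m³/s × 3.156e+07 s/yr = 2.717e+06 m³/yr.
Steady-state CSTR mass balance: W = Q·C + k·V·C, so C = W/(Q + kV).
Q + kV = 2.717e+06 + 17·3.9e+06 = 6.902e+07 m³/yr.
C = 206/6.902e+07 = 2.985e-06 kg/m³ = 0.002985 mg/L = 2.985 µg/L.

2.98 µg/L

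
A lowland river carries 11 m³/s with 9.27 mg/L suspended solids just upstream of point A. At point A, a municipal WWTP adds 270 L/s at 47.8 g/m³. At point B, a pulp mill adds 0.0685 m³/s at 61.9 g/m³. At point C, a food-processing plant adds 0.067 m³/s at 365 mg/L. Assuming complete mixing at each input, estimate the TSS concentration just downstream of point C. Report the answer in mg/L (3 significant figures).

12.6 mg/L

270 L/s = 0.27 m³/s.
After input A: C = (11·9.27 + 0.27·47.8) / 11.27 = 10.19 mg/L.
After input B: C = (11.27·10.19 + 0.0685·61.9) / 11.34 = 10.51 mg/L.
After input C: C = (11.34·10.51 + 0.067·365) / 11.41 = 12.59 mg/L.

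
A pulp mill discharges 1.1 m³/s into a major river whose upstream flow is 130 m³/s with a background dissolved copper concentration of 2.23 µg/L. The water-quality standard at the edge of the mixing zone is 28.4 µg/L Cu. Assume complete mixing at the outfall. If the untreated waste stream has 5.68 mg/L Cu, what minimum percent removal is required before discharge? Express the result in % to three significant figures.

45.0 %

2.23 µg/L = 0.00223 mg/L.
28.4 µg/L = 0.0284 mg/L.
Mass balance: 0.0284·131.1 = 1.1·Cₑ + 130·0.00223.
Cₑ = (3.723 − 0.2899) / 1.1 = 3.121 mg/L.
Required removal = 1 − 3.121/5.68 = 45.05 %.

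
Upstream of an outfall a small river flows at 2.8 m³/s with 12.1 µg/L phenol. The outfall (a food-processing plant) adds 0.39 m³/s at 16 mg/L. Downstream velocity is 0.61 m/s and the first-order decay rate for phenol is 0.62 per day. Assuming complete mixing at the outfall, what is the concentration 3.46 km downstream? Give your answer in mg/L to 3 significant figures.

12.1 µg/L = 0.0121 mg/L.
After complete mixing, C₀ = (0.39·16 + 2.8·0.0121) / 3.19 = 1.967 mg/L.
Travel time t = 3460 m / 0.61 m/s = 5672 s = 0.06565 d.
C = 1.967·exp(−0.62·0.06565) = 1.967·0.9601 = 1.888 mg/L.

1.89 mg/L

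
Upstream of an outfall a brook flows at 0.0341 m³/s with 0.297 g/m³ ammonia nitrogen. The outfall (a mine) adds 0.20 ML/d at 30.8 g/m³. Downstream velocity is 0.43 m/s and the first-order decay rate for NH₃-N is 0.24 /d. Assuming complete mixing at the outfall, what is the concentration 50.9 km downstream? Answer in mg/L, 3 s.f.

0.20 ML/d = 0.002315 m³/s.
After complete mixing, C₀ = (0.002315·30.8 + 0.0341·0.297) / 0.03641 = 2.236 mg/L.
Travel time t = 5.09e+04 m / 0.43 m/s = 1.184e+05 s = 1.37 d.
C = 2.236·exp(−0.24·1.37) = 2.236·0.7198 = 1.609 mg/L.

1.61 mg/L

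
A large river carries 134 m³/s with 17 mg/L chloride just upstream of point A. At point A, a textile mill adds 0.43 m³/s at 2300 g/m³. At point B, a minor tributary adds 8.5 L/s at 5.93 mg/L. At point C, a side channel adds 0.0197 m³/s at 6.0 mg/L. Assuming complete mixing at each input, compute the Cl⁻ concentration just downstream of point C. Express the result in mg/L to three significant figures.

24.3 mg/L

After input A: C = (134·17 + 0.43·2300) / 134.4 = 24.3 mg/L.
8.5 L/s = 0.0085 m³/s.
After input B: C = (134.4·24.3 + 0.0085·5.93) / 134.4 = 24.3 mg/L.
After input C: C = (134.4·24.3 + 0.0197·6) / 134.5 = 24.3 mg/L.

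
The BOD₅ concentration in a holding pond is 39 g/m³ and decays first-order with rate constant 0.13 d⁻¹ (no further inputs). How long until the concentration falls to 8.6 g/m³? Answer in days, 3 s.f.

11.6 d

t = ln(C₀/C)/k = ln(39/8.6)/0.13 = 1.512/0.13 = 11.63 d.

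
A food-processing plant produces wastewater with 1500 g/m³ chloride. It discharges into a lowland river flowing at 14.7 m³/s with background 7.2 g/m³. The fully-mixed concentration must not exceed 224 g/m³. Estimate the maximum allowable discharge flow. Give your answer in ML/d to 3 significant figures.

Mass balance at complete mixing: C_std·(Q_w + Q_r) = Q_w·C_e + Q_r·C_b.
Rearranging, Q_w = Q_r·(C_std − C_b)/(C_e − C_std) = 14.7·(224 − 7.2) / (1500 − 224) = 2.498 m³/s.
= 215.8 ML/d.

216 ML/d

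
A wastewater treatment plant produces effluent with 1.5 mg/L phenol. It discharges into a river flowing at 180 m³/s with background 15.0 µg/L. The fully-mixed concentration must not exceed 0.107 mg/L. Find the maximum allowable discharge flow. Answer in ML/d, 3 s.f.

1030 ML/d

15.0 µg/L = 0.015 mg/L.
Mass balance at complete mixing: C_std·(Q_w + Q_r) = Q_w·C_e + Q_r·C_b.
Rearranging, Q_w = Q_r·(C_std − C_b)/(C_e − C_std) = 180·(0.107 − 0.015) / (1.5 − 0.107) = 11.89 m³/s.
= 1027 ML/d.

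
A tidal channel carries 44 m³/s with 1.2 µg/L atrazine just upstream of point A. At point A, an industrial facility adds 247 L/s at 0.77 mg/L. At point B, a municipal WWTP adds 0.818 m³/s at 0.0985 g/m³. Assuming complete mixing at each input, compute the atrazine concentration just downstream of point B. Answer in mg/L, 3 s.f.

1.2 µg/L = 0.0012 mg/L.
247 L/s = 0.247 m³/s.
After input A: C = (44·0.0012 + 0.247·0.77) / 44.25 = 0.005492 mg/L.
After input B: C = (44.25·0.005492 + 0.818·0.0985) / 45.06 = 0.00718 mg/L.

0.00718 mg/L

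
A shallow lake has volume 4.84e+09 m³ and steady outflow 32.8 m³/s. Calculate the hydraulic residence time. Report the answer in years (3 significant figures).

Q = 32.8 m³/s × 3.156e+07 s/yr = 1.035e+09 m³/yr.
Hydraulic residence time τ = V/Q = 4.84e+09/1.035e+09 = 4.676 yr.

4.68 yr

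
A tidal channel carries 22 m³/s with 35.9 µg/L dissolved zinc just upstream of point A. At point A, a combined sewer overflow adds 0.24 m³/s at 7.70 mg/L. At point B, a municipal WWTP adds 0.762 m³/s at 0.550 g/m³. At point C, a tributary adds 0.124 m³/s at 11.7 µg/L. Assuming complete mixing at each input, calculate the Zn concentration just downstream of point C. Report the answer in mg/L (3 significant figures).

0.132 mg/L

35.9 µg/L = 0.0359 mg/L.
After input A: C = (22·0.0359 + 0.24·7.7) / 22.24 = 0.1186 mg/L.
After input B: C = (22.24·0.1186 + 0.762·0.55) / 23 = 0.1329 mg/L.
11.7 µg/L = 0.0117 mg/L.
After input C: C = (23·0.1329 + 0.124·0.0117) / 23.13 = 0.1322 mg/L.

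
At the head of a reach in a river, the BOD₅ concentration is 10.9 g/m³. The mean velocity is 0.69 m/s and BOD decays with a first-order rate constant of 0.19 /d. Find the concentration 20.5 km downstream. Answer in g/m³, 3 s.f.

Travel time t = 20.5 km / 0.69 m/s = 2.05e+04/0.69 = 2.971e+04 s = 0.3439 d.
First-order decay: C = 10.9·exp(−0.19·0.3439) = 10.9·0.9368 = 10.21 g/m³.

10.2 g/m³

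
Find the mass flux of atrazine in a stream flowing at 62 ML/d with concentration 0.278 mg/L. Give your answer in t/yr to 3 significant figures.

6.30 t/yr

62 ML/d = 0.7176 m³/s.
Mass flux = Q·C = 0.7176 m³/s × 0.278 g/m³ = 0.1995 g/s.
= 0.1995 g/s × 31.56 = 6.295 t/yr.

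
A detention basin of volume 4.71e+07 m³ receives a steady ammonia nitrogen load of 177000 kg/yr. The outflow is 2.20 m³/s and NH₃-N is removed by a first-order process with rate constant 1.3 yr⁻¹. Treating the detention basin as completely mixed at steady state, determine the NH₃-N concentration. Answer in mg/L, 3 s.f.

Outflow Q = 2.20 m³/s × 3.156e+07 s/yr = 6.943e+07 m³/yr.
Steady-state CSTR mass balance: W = Q·C + k·V·C, so C = W/(Q + kV).
Q + kV = 6.943e+07 + 1.3·4.71e+07 = 1.307e+08 m³/yr.
C = 177000/1.307e+08 = 0.001355 kg/m³ = 1.355 mg/L.

1.35 mg/L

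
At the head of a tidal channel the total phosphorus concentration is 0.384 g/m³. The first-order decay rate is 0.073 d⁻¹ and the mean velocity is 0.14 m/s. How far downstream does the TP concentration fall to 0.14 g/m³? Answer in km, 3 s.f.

From C = C₀·e^(−kt), t = ln(C₀/C)/k = ln(0.384/0.14)/0.073 = 1.009/0.073 = 13.82 d.
Distance = v·t = 0.14 m/s × 1.194e+06 s = 1.672e+05 m = 167.2 km.

167 km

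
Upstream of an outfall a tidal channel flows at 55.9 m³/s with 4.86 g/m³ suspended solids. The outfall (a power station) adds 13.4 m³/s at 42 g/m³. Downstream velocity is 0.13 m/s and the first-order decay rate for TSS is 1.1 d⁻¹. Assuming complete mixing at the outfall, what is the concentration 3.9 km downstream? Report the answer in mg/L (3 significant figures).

8.22 mg/L

After complete mixing, C₀ = (13.4·42 + 55.9·4.86) / 69.3 = 12.04 mg/L.
Travel time t = 3900 m / 0.13 m/s = 3e+04 s = 0.3472 d.
C = 12.04·exp(−1.1·0.3472) = 12.04·0.6825 = 8.219 mg/L.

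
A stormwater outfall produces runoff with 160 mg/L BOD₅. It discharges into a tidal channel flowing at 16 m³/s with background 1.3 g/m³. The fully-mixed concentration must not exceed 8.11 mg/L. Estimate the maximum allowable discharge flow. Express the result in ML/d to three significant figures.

Mass balance at complete mixing: C_std·(Q_w + Q_r) = Q_w·C_e + Q_r·C_b.
Rearranging, Q_w = Q_r·(C_std − C_b)/(C_e − C_std) = 16·(8.11 − 1.3) / (160 − 8.11) = 0.7174 m³/s.
= 61.98 ML/d.

62.0 ML/d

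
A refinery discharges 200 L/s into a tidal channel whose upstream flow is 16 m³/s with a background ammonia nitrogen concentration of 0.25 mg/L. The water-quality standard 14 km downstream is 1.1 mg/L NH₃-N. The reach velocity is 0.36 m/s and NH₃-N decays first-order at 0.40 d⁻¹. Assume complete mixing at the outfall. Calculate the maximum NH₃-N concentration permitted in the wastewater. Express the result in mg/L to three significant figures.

200 L/s = 0.2 m³/s.
Travel time to the compliance point: t = 1.4e+04/0.36 = 3.889e+04 s = 0.4501 d; decay factor exp(−0.40·0.4501) = 0.8352.
So the concentration just after mixing may be at most 1.1/0.8352 = 1.317 mg/L.
Mass balance: 1.317·16.2 = 0.2·Cₑ + 16·0.25.
Cₑ = (21.34 − 4) / 0.2 = 86.68 mg/L.

86.7 mg/L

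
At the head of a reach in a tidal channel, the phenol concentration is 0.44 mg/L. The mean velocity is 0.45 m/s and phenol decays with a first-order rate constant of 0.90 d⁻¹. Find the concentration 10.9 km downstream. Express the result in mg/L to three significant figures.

0.342 mg/L

Travel time t = 10.9 km / 0.45 m/s = 1.09e+04/0.45 = 2.422e+04 s = 0.2803 d.
First-order decay: C = 0.44·exp(−0.90·0.2803) = 0.44·0.777 = 0.3419 mg/L.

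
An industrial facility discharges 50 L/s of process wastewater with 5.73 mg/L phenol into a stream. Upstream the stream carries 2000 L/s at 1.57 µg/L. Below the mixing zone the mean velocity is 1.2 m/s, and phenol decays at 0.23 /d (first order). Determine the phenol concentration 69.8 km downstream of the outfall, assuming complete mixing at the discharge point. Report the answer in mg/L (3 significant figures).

50 L/s = 0.05 m³/s.
2000 L/s = 2 m³/s.
1.57 µg/L = 0.00157 mg/L.
After complete mixing, C₀ = (0.05·5.73 + 2·0.00157) / 2.05 = 0.1413 mg/L.
Travel time t = 6.98e+04 m / 1.2 m/s = 5.817e+04 s = 0.6732 d.
C = 0.1413·exp(−0.23·0.6732) = 0.1413·0.8566 = 0.121 mg/L.

0.121 mg/L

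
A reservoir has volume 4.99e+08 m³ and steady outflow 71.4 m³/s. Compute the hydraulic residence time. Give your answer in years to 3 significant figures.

0.221 yr

Q = 71.4 m³/s × 3.156e+07 s/yr = 2.253e+09 m³/yr.
Hydraulic residence time τ = V/Q = 4.99e+08/2.253e+09 = 0.2215 yr.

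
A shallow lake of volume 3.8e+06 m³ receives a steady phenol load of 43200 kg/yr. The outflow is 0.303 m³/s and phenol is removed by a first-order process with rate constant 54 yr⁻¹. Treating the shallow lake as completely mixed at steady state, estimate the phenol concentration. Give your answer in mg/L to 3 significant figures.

0.201 mg/L

Outflow Q = 0.303 m³/s × 3.156e+07 s/yr = 9.562e+06 m³/yr.
Steady-state CSTR mass balance: W = Q·C + k·V·C, so C = W/(Q + kV).
Q + kV = 9.562e+06 + 54·3.8e+06 = 2.148e+08 m³/yr.
C = 43200/2.148e+08 = 0.0002012 kg/m³ = 0.2012 mg/L.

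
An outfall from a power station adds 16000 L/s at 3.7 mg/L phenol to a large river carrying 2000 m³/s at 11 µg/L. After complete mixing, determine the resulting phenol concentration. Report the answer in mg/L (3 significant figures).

16000 L/s = 16 m³/s.
11 µg/L = 0.011 mg/L.
By mass balance at complete mixing, C = (16·3.7 + 2000·0.011) / (16 + 2000) = 81.2/2016 = 0.04028 mg/L.

0.0403 mg/L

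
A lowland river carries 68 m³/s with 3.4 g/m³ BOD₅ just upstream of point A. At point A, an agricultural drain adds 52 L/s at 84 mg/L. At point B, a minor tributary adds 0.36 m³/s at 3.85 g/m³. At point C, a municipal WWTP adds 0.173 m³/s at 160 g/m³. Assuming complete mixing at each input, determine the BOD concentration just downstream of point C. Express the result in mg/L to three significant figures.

52 L/s = 0.052 m³/s.
After input A: C = (68·3.4 + 0.052·84) / 68.05 = 3.462 mg/L.
After input B: C = (68.05·3.462 + 0.36·3.85) / 68.41 = 3.464 mg/L.
After input C: C = (68.41·3.464 + 0.173·160) / 68.59 = 3.858 mg/L.

3.86 mg/L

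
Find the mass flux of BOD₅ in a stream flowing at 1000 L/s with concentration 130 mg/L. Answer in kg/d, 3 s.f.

11200 kg/d

1000 L/s = 1 m³/s.
Mass flux = Q·C = 1 m³/s × 130 g/m³ = 130 g/s.
= 130 g/s × 86.4 = 1.123e+04 kg/d.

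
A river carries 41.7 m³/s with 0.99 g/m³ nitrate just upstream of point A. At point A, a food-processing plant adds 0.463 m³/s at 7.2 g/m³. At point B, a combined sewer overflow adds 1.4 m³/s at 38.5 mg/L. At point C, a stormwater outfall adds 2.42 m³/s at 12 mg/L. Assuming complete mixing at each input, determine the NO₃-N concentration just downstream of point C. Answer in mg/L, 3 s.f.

After input A: C = (41.7·0.99 + 0.463·7.2) / 42.16 = 1.058 mg/L.
After input B: C = (42.16·1.058 + 1.4·38.5) / 43.56 = 2.261 mg/L.
After input C: C = (43.56·2.261 + 2.42·12) / 45.98 = 2.774 mg/L.

2.77 mg/L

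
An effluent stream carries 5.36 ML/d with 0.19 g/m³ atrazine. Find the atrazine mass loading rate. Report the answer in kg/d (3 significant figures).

5.36 ML/d = 0.06204 m³/s.
Mass flux = Q·C = 0.06204 m³/s × 0.19 g/m³ = 0.01179 g/s.
= 0.01179 g/s × 86.4 = 1.018 kg/d.

1.02 kg/d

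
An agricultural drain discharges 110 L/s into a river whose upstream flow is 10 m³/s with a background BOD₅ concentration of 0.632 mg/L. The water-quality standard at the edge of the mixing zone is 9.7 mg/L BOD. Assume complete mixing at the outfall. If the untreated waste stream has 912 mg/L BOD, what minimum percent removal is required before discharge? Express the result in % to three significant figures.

110 L/s = 0.11 m³/s.
Mass balance: 9.7·10.11 = 0.11·Cₑ + 10·0.632.
Cₑ = (98.07 − 6.32) / 0.11 = 834.1 mg/L.
Required removal = 1 − 834.1/912 = 8.546 %.

8.55 %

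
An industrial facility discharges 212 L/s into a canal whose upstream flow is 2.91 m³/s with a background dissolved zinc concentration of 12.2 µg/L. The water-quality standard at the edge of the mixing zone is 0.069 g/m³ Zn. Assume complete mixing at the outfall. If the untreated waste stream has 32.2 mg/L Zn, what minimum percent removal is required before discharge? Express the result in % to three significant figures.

97.4 %

212 L/s = 0.212 m³/s.
12.2 µg/L = 0.0122 mg/L.
Mass balance: 0.069·3.122 = 0.212·Cₑ + 2.91·0.0122.
Cₑ = (0.2154 − 0.0355) / 0.212 = 0.8487 mg/L.
Required removal = 1 − 0.8487/32.2 = 97.36 %.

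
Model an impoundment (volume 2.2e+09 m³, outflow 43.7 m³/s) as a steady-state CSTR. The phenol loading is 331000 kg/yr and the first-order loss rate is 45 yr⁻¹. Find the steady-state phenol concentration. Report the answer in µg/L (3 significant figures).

3.30 µg/L

Outflow Q = 43.7 m³/s × 3.156e+07 s/yr = 1.379e+09 m³/yr.
Steady-state CSTR mass balance: W = Q·C + k·V·C, so C = W/(Q + kV).
Q + kV = 1.379e+09 + 45·2.2e+09 = 1.004e+11 m³/yr.
C = 331000/1.004e+11 = 3.298e-06 kg/m³ = 0.003298 mg/L = 3.298 µg/L.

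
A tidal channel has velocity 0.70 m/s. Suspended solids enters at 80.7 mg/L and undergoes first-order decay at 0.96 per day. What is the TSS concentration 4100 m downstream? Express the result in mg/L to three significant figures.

75.6 mg/L

Travel time t = 4100 m / 0.70 m/s = 4100/0.70 = 5857 s = 0.06779 d.
First-order decay: C = 80.7·exp(−0.96·0.06779) = 80.7·0.937 = 75.62 mg/L.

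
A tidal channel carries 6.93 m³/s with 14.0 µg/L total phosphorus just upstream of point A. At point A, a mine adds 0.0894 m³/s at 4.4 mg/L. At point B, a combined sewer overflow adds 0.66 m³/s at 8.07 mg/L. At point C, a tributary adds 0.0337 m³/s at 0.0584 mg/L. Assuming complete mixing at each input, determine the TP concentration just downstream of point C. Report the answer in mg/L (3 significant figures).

14.0 µg/L = 0.014 mg/L.
After input A: C = (6.93·0.014 + 0.0894·4.4) / 7.019 = 0.06986 mg/L.
After input B: C = (7.019·0.06986 + 0.66·8.07) / 7.679 = 0.7574 mg/L.
After input C: C = (7.679·0.7574 + 0.0337·0.0584) / 7.713 = 0.7544 mg/L.

0.754 mg/L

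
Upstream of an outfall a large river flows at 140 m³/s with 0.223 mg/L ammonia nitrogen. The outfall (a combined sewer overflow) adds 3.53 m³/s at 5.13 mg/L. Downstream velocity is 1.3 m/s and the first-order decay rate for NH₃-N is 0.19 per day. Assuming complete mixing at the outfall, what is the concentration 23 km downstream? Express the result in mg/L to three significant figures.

0.331 mg/L

After complete mixing, C₀ = (3.53·5.13 + 140·0.223) / 143.5 = 0.3437 mg/L.
Travel time t = 2.3e+04 m / 1.3 m/s = 1.769e+04 s = 0.2048 d.
C = 0.3437·exp(−0.19·0.2048) = 0.3437·0.9618 = 0.3306 mg/L.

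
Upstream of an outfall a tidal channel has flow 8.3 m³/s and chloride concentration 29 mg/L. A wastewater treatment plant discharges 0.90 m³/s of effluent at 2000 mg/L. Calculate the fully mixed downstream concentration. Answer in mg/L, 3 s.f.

222 mg/L

Conservation of mass across the mixing zone: C = (0.9·2000 + 8.3·29) / (0.9 + 8.3) = 2041/9.2 = 221.8 mg/L.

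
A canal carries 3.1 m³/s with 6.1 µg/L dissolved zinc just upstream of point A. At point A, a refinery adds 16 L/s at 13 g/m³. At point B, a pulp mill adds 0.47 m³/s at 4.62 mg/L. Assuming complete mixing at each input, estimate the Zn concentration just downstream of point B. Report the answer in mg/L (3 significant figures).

0.669 mg/L

6.1 µg/L = 0.0061 mg/L.
16 L/s = 0.016 m³/s.
After input A: C = (3.1·0.0061 + 0.016·13) / 3.116 = 0.07282 mg/L.
After input B: C = (3.116·0.07282 + 0.47·4.62) / 3.586 = 0.6688 mg/L.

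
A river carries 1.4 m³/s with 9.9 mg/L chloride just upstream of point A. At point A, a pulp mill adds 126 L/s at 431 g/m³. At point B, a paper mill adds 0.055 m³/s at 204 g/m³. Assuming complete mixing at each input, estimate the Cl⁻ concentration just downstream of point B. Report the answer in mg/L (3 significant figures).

126 L/s = 0.126 m³/s.
After input A: C = (1.4·9.9 + 0.126·431) / 1.526 = 44.67 mg/L.
After input B: C = (1.526·44.67 + 0.055·204) / 1.581 = 50.21 mg/L.

50.2 mg/L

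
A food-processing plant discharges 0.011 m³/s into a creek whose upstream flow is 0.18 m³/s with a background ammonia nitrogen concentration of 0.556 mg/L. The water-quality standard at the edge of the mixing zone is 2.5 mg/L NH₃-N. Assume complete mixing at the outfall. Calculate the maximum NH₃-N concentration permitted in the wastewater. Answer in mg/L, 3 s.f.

Mass balance: 2.5·0.191 = 0.011·Cₑ + 0.18·0.556.
Cₑ = (0.4775 − 0.1001) / 0.011 = 34.31 mg/L.

34.3 mg/L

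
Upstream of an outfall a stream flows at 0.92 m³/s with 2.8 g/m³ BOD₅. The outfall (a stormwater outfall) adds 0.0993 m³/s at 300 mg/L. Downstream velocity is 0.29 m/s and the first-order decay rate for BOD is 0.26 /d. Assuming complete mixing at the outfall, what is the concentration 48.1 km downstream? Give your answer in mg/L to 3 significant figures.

After complete mixing, C₀ = (0.0993·300 + 0.92·2.8) / 1.019 = 31.75 mg/L.
Travel time t = 4.81e+04 m / 0.29 m/s = 1.659e+05 s = 1.92 d.
C = 31.75·exp(−0.26·1.92) = 31.75·0.6071 = 19.28 mg/L.

19.3 mg/L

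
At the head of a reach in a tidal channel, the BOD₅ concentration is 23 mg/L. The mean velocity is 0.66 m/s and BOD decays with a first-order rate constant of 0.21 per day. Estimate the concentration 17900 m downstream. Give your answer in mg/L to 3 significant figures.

Travel time t = 17900 m / 0.66 m/s = 1.79e+04/0.66 = 2.712e+04 s = 0.3139 d.
First-order decay: C = 23·exp(−0.21·0.3139) = 23·0.9362 = 21.53 mg/L.

21.5 mg/L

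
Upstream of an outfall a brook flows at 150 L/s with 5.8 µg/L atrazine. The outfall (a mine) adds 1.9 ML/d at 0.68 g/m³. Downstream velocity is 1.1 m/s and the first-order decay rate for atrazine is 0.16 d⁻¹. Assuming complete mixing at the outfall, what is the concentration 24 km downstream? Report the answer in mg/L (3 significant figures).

1.9 ML/d = 0.02199 m³/s.
150 L/s = 0.15 m³/s.
5.8 µg/L = 0.0058 mg/L.
After complete mixing, C₀ = (0.02199·0.68 + 0.15·0.0058) / 0.172 = 0.092 mg/L.
Travel time t = 2.4e+04 m / 1.1 m/s = 2.182e+04 s = 0.2525 d.
C = 0.092·exp(−0.16·0.2525) = 0.092·0.9604 = 0.08836 mg/L.

0.0884 mg/L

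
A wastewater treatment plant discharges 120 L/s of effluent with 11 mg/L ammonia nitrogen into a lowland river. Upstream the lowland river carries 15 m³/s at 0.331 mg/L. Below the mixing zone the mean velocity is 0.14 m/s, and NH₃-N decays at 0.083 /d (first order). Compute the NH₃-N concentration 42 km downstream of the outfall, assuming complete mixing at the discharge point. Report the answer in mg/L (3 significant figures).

120 L/s = 0.12 m³/s.
After complete mixing, C₀ = (0.12·11 + 15·0.331) / 15.12 = 0.4157 mg/L.
Travel time t = 4.2e+04 m / 0.14 m/s = 3e+05 s = 3.472 d.
C = 0.4157·exp(−0.083·3.472) = 0.4157·0.7496 = 0.3116 mg/L.

0.312 mg/L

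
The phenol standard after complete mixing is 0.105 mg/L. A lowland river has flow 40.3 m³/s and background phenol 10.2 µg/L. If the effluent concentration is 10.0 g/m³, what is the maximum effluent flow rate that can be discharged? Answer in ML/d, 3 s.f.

10.2 µg/L = 0.0102 mg/L.
Mass balance at complete mixing: C_std·(Q_w + Q_r) = Q_w·C_e + Q_r·C_b.
Rearranging, Q_w = Q_r·(C_std − C_b)/(C_e − C_std) = 40.3·(0.105 − 0.0102) / (10 − 0.105) = 0.3861 m³/s.
= 33.36 ML/d.

33.4 ML/d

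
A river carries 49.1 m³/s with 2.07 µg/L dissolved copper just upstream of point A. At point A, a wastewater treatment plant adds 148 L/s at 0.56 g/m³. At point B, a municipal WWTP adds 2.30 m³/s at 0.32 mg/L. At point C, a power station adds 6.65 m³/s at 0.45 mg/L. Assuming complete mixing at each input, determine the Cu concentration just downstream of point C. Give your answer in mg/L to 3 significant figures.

0.0672 mg/L

2.07 µg/L = 0.00207 mg/L.
148 L/s = 0.148 m³/s.
After input A: C = (49.1·0.00207 + 0.148·0.56) / 49.25 = 0.003747 mg/L.
After input B: C = (49.25·0.003747 + 2.3·0.32) / 51.55 = 0.01786 mg/L.
After input C: C = (51.55·0.01786 + 6.65·0.45) / 58.2 = 0.06724 mg/L.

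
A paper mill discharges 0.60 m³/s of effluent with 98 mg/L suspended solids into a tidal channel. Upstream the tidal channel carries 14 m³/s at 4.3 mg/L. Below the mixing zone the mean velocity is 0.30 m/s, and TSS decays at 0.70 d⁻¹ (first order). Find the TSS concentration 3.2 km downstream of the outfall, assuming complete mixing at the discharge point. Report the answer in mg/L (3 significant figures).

7.48 mg/L

After complete mixing, C₀ = (0.6·98 + 14·4.3) / 14.6 = 8.151 mg/L.
Travel time t = 3200 m / 0.30 m/s = 1.067e+04 s = 0.1235 d.
C = 8.151·exp(−0.70·0.1235) = 8.151·0.9172 = 7.476 mg/L.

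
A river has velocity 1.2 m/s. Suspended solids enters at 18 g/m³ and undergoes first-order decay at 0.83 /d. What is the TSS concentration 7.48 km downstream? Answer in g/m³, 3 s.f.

Travel time t = 7.48 km / 1.2 m/s = 7480/1.2 = 6233 s = 0.07215 d.
First-order decay: C = 18·exp(−0.83·0.07215) = 18·0.9419 = 16.95 g/m³.

17.0 g/m³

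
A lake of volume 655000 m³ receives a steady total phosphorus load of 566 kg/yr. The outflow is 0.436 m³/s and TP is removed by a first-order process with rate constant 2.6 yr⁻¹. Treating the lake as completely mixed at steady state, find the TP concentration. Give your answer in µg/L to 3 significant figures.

36.6 µg/L

Outflow Q = 0.436 m³/s × 3.156e+07 s/yr = 1.376e+07 m³/yr.
Steady-state CSTR mass balance: W = Q·C + k·V·C, so C = W/(Q + kV).
Q + kV = 1.376e+07 + 2.6·655000 = 1.546e+07 m³/yr.
C = 566/1.546e+07 = 3.661e-05 kg/m³ = 0.03661 mg/L = 36.61 µg/L.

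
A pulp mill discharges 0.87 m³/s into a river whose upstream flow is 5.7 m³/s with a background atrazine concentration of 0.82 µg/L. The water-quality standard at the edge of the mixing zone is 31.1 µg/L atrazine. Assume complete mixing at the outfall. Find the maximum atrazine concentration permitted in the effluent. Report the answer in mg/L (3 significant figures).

0.82 µg/L = 0.00082 mg/L.
31.1 µg/L = 0.0311 mg/L.
Mass balance: 0.0311·6.57 = 0.87·Cₑ + 5.7·0.00082.
Cₑ = (0.2043 − 0.004674) / 0.87 = 0.2295 mg/L.

0.229 mg/L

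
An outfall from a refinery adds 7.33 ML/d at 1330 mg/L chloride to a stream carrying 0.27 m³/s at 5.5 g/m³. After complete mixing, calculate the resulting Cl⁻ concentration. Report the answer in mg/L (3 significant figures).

7.33 ML/d = 0.08484 m³/s.
Conservation of mass across the mixing zone: C = (0.08484·1330 + 0.27·5.5) / (0.08484 + 0.27) = 114.3/0.3548 = 322.2 mg/L.

322 mg/L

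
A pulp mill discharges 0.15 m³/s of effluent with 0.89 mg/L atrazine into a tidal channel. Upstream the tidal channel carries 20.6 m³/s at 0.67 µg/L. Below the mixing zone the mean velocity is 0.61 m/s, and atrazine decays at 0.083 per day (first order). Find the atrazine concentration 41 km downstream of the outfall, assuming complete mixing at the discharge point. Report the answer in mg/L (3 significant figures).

0.67 µg/L = 0.00067 mg/L.
After complete mixing, C₀ = (0.15·0.89 + 20.6·0.00067) / 20.75 = 0.007099 mg/L.
Travel time t = 4.1e+04 m / 0.61 m/s = 6.721e+04 s = 0.7779 d.
C = 0.007099·exp(−0.083·0.7779) = 0.007099·0.9375 = 0.006655 mg/L.

0.00666 mg/L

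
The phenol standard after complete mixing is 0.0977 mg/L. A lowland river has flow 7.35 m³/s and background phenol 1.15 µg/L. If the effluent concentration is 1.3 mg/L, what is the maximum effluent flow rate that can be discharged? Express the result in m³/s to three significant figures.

1.15 µg/L = 0.00115 mg/L.
Mass balance at complete mixing: C_std·(Q_w + Q_r) = Q_w·C_e + Q_r·C_b.
Rearranging, Q_w = Q_r·(C_std − C_b)/(C_e − C_std) = 7.35·(0.0977 − 0.00115) / (1.3 − 0.0977) = 0.5902 m³/s.

0.590 m³/s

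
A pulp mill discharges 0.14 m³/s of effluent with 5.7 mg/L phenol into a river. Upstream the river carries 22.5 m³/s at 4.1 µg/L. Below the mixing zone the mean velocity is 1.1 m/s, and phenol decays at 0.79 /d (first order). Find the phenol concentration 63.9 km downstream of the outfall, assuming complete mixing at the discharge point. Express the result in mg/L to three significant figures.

4.1 µg/L = 0.0041 mg/L.
After complete mixing, C₀ = (0.14·5.7 + 22.5·0.0041) / 22.64 = 0.03932 mg/L.
Travel time t = 6.39e+04 m / 1.1 m/s = 5.809e+04 s = 0.6723 d.
C = 0.03932·exp(−0.79·0.6723) = 0.03932·0.5879 = 0.02312 mg/L.

0.0231 mg/L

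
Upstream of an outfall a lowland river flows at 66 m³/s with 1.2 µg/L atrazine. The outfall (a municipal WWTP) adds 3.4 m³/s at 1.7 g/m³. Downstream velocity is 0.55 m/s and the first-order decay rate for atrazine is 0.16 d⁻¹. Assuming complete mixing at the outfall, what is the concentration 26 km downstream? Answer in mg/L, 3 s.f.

1.2 µg/L = 0.0012 mg/L.
After complete mixing, C₀ = (3.4·1.7 + 66·0.0012) / 69.4 = 0.08443 mg/L.
Travel time t = 2.6e+04 m / 0.55 m/s = 4.727e+04 s = 0.5471 d.
C = 0.08443·exp(−0.16·0.5471) = 0.08443·0.9162 = 0.07735 mg/L.

0.0773 mg/L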